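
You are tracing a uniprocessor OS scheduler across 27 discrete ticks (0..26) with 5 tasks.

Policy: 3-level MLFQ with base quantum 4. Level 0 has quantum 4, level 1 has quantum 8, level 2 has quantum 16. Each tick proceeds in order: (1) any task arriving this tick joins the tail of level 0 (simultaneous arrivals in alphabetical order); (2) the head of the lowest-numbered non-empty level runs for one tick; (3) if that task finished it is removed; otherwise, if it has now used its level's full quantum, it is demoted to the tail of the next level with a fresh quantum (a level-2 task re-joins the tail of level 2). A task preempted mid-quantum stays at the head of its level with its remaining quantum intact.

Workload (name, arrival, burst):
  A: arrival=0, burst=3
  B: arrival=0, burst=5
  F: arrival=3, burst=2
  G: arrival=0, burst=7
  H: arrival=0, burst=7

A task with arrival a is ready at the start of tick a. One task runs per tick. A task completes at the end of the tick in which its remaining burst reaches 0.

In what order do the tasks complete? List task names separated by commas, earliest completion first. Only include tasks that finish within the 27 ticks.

completion order = A, F, B, G, H

t=0: L0/L1/L2 = ABGH/-/- → run A
t=1: L0/L1/L2 = ABGH/-/- → run A
t=2: L0/L1/L2 = ABGH/-/- → run A
t=3: L0/L1/L2 = BGHF/-/- → run B
t=4: L0/L1/L2 = BGHF/-/- → run B
t=5: L0/L1/L2 = BGHF/-/- → run B
t=6: L0/L1/L2 = BGHF/-/- → run B
t=7: L0/L1/L2 = GHF/B/- → run G
t=8: L0/L1/L2 = GHF/B/- → run G
t=9: L0/L1/L2 = GHF/B/- → run G
t=10: L0/L1/L2 = GHF/B/- → run G
t=11: L0/L1/L2 = HF/BG/- → run H
t=12: L0/L1/L2 = HF/BG/- → run H
t=13: L0/L1/L2 = HF/BG/- → run H
t=14: L0/L1/L2 = HF/BG/- → run H
t=15: L0/L1/L2 = F/BGH/- → run F
t=16: L0/L1/L2 = F/BGH/- → run F
t=17: L0/L1/L2 = -/BGH/- → run B
t=18: L0/L1/L2 = -/GH/- → run G
t=19: L0/L1/L2 = -/GH/- → run G
t=20: L0/L1/L2 = -/GH/- → run G
t=21: L0/L1/L2 = -/H/- → run H
t=22: L0/L1/L2 = -/H/- → run H
t=23: L0/L1/L2 = -/H/- → run H
t=24: (idle)
t=25: (idle)
t=26: (idle)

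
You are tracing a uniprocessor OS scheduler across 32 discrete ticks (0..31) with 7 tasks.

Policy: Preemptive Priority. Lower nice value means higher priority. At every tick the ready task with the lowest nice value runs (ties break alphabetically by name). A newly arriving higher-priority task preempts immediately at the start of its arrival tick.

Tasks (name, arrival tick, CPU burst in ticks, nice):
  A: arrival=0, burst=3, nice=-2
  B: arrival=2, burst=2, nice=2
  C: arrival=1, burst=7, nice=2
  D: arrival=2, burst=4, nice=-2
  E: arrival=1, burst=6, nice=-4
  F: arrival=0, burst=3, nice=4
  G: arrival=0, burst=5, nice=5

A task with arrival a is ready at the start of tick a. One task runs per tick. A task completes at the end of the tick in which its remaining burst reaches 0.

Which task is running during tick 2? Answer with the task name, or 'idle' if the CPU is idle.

t=0: ready={A,F,G} → run A
t=1: ready={A,C,E,F,G} → run E
t=2: ready={A,B,C,D,E,F,G} → run E
t=3: ready={A,B,C,D,E,F,G} → run E
t=4: ready={A,B,C,D,E,F,G} → run E
t=5: ready={A,B,C,D,E,F,G} → run E
t=6: ready={A,B,C,D,E,F,G} → run E
t=7: ready={A,B,C,D,F,G} → run A
t=8: ready={A,B,C,D,F,G} → run A
t=9: ready={B,C,D,F,G} → run D
t=10: ready={B,C,D,F,G} → run D
t=11: ready={B,C,D,F,G} → run D
t=12: ready={B,C,D,F,G} → run D
t=13: ready={B,C,F,G} → run B
t=14: ready={B,C,F,G} → run B
t=15: ready={C,F,G} → run C
t=16: ready={C,F,G} → run C
t=17: ready={C,F,G} → run C
t=18: ready={C,F,G} → run C
t=19: ready={C,F,G} → run C
t=20: ready={C,F,G} → run C
t=21: ready={C,F,G} → run C
t=22: ready={F,G} → run F
t=23: ready={F,G} → run F
t=24: ready={F,G} → run F
t=25: ready={G} → run G
t=26: ready={G} → run G
t=27: ready={G} → run G
t=28: ready={G} → run G
t=29: ready={G} → run G
t=30: (idle)
t=31: (idle)

running at tick 2 = E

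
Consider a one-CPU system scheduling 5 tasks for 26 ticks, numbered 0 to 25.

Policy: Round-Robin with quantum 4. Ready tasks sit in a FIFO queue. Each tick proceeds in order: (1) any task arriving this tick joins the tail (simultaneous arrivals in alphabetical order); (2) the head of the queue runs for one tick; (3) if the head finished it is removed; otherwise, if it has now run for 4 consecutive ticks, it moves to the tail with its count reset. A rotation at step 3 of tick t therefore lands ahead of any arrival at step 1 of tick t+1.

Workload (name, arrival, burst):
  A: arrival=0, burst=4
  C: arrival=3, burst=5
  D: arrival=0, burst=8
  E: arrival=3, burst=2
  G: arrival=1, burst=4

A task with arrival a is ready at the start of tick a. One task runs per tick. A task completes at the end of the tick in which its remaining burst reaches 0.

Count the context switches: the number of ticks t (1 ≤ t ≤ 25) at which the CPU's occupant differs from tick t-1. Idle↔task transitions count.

context switches = 7

t=0: queue=[A,D] q_used=0 → run A
t=1: queue=[A,D,G] q_used=1 → run A
t=2: queue=[A,D,G] q_used=2 → run A
t=3: queue=[A,D,G,C,E] q_used=3 → run A
t=4: queue=[D,G,C,E] q_used=0 → run D
t=5: queue=[D,G,C,E] q_used=1 → run D
t=6: queue=[D,G,C,E] q_used=2 → run D
t=7: queue=[D,G,C,E] q_used=3 → run D
t=8: queue=[G,C,E,D] q_used=0 → run G
t=9: queue=[G,C,E,D] q_used=1 → run G
t=10: queue=[G,C,E,D] q_used=2 → run G
t=11: queue=[G,C,E,D] q_used=3 → run G
t=12: queue=[C,E,D] q_used=0 → run C
t=13: queue=[C,E,D] q_used=1 → run C
t=14: queue=[C,E,D] q_used=2 → run C
t=15: queue=[C,E,D] q_used=3 → run C
t=16: queue=[E,D,C] q_used=0 → run E
t=17: queue=[E,D,C] q_used=1 → run E
t=18: queue=[D,C] q_used=0 → run D
t=19: queue=[D,C] q_used=1 → run D
t=20: queue=[D,C] q_used=2 → run D
t=21: queue=[D,C] q_used=3 → run D
t=22: queue=[C] q_used=0 → run C
t=23: (idle)
t=24: (idle)
t=25: (idle)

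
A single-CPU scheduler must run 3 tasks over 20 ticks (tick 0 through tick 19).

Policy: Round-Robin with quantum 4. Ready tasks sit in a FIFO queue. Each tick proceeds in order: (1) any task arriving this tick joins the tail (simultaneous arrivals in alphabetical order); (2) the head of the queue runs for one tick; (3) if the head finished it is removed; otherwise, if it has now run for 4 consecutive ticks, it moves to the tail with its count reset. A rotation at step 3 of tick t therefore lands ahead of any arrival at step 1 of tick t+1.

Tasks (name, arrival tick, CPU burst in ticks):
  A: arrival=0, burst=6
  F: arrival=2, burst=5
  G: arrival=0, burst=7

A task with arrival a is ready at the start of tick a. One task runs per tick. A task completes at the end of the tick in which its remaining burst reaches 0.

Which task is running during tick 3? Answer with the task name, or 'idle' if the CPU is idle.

running at tick 3 = A

t=0: queue=[A,G] q_used=0 → run A
t=1: queue=[A,G] q_used=1 → run A
t=2: queue=[A,G,F] q_used=2 → run A
t=3: queue=[A,G,F] q_used=3 → run A
t=4: queue=[G,F,A] q_used=0 → run G
t=5: queue=[G,F,A] q_used=1 → run G
t=6: queue=[G,F,A] q_used=2 → run G
t=7: queue=[G,F,A] q_used=3 → run G
t=8: queue=[F,A,G] q_used=0 → run F
t=9: queue=[F,A,G] q_used=1 → run F
t=10: queue=[F,A,G] q_used=2 → run F
t=11: queue=[F,A,G] q_used=3 → run F
t=12: queue=[A,G,F] q_used=0 → run A
t=13: queue=[A,G,F] q_used=1 → run A
t=14: queue=[G,F] q_used=0 → run G
t=15: queue=[G,F] q_used=1 → run G
t=16: queue=[G,F] q_used=2 → run G
t=17: queue=[F] q_used=0 → run F
t=18: (idle)
t=19: (idle)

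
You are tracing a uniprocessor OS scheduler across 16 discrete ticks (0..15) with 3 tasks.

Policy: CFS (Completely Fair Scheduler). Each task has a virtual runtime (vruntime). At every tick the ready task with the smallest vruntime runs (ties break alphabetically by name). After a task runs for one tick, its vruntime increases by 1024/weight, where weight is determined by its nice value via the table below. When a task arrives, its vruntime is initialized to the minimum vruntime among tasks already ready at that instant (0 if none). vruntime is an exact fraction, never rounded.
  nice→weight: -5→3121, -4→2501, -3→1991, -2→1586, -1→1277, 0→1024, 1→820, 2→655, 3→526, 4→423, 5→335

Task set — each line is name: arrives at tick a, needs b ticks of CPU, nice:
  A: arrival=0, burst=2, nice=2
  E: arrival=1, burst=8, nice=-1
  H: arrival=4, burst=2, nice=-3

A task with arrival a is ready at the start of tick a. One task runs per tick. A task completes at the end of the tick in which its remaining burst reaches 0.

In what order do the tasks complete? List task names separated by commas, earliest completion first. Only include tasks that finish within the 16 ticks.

t=0: vr[A=0] → run A
t=1: vr[A=1024/655 E=1024/655] → run A
t=2: vr[E=1024/655] → run E
t=3: vr[E=1978368/836435] → run E
t=4: vr[E=2649088/836435 H=2649088/836435] → run E
t=5: vr[E=3319808/836435 H=2649088/836435] → run H
t=6: vr[E=3319808/836435 H=6130843648/1665342085] → run H
t=7: vr[E=3319808/836435] → run E
t=8: vr[E=3990528/836435] → run E
t=9: vr[E=4661248/836435] → run E
t=10: vr[E=5331968/836435] → run E
t=11: vr[E=6002688/836435] → run E
t=12: (idle)
t=13: (idle)
t=14: (idle)
t=15: (idle)

completion order = A, H, E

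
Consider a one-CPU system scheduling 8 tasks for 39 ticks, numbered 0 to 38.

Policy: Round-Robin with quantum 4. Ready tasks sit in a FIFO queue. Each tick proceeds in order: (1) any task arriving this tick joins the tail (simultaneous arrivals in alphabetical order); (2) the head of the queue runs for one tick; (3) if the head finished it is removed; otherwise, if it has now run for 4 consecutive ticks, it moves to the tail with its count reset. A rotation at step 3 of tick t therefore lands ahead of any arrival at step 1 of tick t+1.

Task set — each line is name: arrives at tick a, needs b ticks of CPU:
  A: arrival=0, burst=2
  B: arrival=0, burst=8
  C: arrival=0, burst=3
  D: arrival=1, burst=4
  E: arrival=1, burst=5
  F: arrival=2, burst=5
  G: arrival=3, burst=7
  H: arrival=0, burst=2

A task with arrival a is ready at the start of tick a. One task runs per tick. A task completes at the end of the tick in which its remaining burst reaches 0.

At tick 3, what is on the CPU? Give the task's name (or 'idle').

running at tick 3 = B

t=0: queue=[A,B,C,H] q_used=0 → run A
t=1: queue=[A,B,C,H,D,E] q_used=1 → run A
t=2: queue=[B,C,H,D,E,F] q_used=0 → run B
t=3: queue=[B,C,H,D,E,F,G] q_used=1 → run B
t=4: queue=[B,C,H,D,E,F,G] q_used=2 → run B
t=5: queue=[B,C,H,D,E,F,G] q_used=3 → run B
t=6: queue=[C,H,D,E,F,G,B] q_used=0 → run C
t=7: queue=[C,H,D,E,F,G,B] q_used=1 → run C
t=8: queue=[C,H,D,E,F,G,B] q_used=2 → run C
t=9: queue=[H,D,E,F,G,B] q_used=0 → run H
t=10: queue=[H,D,E,F,G,B] q_used=1 → run H
t=11: queue=[D,E,F,G,B] q_used=0 → run D
t=12: queue=[D,E,F,G,B] q_used=1 → run D
t=13: queue=[D,E,F,G,B] q_used=2 → run D
t=14: queue=[D,E,F,G,B] q_used=3 → run D
t=15: queue=[E,F,G,B] q_used=0 → run E
t=16: queue=[E,F,G,B] q_used=1 → run E
t=17: queue=[E,F,G,B] q_used=2 → run E
t=18: queue=[E,F,G,B] q_used=3 → run E
t=19: queue=[F,G,B,E] q_used=0 → run F
t=20: queue=[F,G,B,E] q_used=1 → run F
t=21: queue=[F,G,B,E] q_used=2 → run F
t=22: queue=[F,G,B,E] q_used=3 → run F
t=23: queue=[G,B,E,F] q_used=0 → run G
t=24: queue=[G,B,E,F] q_used=1 → run G
t=25: queue=[G,B,E,F] q_used=2 → run G
t=26: queue=[G,B,E,F] q_used=3 → run G
t=27: queue=[B,E,F,G] q_used=0 → run B
t=28: queue=[B,E,F,G] q_used=1 → run B
t=29: queue=[B,E,F,G] q_used=2 → run B
t=30: queue=[B,E,F,G] q_used=3 → run B
t=31: queue=[E,F,G] q_used=0 → run E
t=32: queue=[F,G] q_used=0 → run F
t=33: queue=[G] q_used=0 → run G
t=34: queue=[G] q_used=1 → run G
t=35: queue=[G] q_used=2 → run G
t=36: (idle)
t=37: (idle)
t=38: (idle)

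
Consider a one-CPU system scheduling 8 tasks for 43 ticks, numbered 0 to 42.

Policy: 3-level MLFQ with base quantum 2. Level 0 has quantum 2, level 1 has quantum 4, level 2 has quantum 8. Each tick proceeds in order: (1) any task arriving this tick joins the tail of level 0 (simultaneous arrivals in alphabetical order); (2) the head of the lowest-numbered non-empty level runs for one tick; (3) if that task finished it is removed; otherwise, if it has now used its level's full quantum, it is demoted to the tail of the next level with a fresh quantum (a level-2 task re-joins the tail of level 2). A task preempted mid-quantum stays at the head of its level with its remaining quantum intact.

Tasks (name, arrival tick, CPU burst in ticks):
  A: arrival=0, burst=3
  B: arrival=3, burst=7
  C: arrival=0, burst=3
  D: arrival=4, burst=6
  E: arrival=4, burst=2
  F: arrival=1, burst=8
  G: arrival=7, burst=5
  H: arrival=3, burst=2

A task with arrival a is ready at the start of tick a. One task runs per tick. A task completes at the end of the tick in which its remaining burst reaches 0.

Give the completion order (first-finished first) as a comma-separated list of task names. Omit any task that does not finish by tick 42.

t=0: L0/L1/L2 = AC/-/- → run A
t=1: L0/L1/L2 = ACF/-/- → run A
t=2: L0/L1/L2 = CF/A/- → run C
t=3: L0/L1/L2 = CFBH/A/- → run C
t=4: L0/L1/L2 = FBHDE/AC/- → run F
t=5: L0/L1/L2 = FBHDE/AC/- → run F
t=6: L0/L1/L2 = BHDE/ACF/- → run B
t=7: L0/L1/L2 = BHDEG/ACF/- → run B
t=8: L0/L1/L2 = HDEG/ACFB/- → run H
t=9: L0/L1/L2 = HDEG/ACFB/- → run H
t=10: L0/L1/L2 = DEG/ACFB/- → run D
t=11: L0/L1/L2 = DEG/ACFB/- → run D
t=12: L0/L1/L2 = EG/ACFBD/- → run E
t=13: L0/L1/L2 = EG/ACFBD/- → run E
t=14: L0/L1/L2 = G/ACFBD/- → run G
t=15: L0/L1/L2 = G/ACFBD/- → run G
t=16: L0/L1/L2 = -/ACFBDG/- → run A
t=17: L0/L1/L2 = -/CFBDG/- → run C
t=18: L0/L1/L2 = -/FBDG/- → run F
t=19: L0/L1/L2 = -/FBDG/- → run F
t=20: L0/L1/L2 = -/FBDG/- → run F
t=21: L0/L1/L2 = -/FBDG/- → run F
t=22: L0/L1/L2 = -/BDG/F → run B
t=23: L0/L1/L2 = -/BDG/F → run B
t=24: L0/L1/L2 = -/BDG/F → run B
t=25: L0/L1/L2 = -/BDG/F → run B
t=26: L0/L1/L2 = -/DG/FB → run D
t=27: L0/L1/L2 = -/DG/FB → run D
t=28: L0/L1/L2 = -/DG/FB → run D
t=29: L0/L1/L2 = -/DG/FB → run D
t=30: L0/L1/L2 = -/G/FB → run G
t=31: L0/L1/L2 = -/G/FB → run G
t=32: L0/L1/L2 = -/G/FB → run G
t=33: L0/L1/L2 = -/-/FB → run F
t=34: L0/L1/L2 = -/-/FB → run F
t=35: L0/L1/L2 = -/-/B → run B
t=36: (idle)
t=37: (idle)
t=38: (idle)
t=39: (idle)
t=40: (idle)
t=41: (idle)
t=42: (idle)

completion order = H, E, A, C, D, G, F, B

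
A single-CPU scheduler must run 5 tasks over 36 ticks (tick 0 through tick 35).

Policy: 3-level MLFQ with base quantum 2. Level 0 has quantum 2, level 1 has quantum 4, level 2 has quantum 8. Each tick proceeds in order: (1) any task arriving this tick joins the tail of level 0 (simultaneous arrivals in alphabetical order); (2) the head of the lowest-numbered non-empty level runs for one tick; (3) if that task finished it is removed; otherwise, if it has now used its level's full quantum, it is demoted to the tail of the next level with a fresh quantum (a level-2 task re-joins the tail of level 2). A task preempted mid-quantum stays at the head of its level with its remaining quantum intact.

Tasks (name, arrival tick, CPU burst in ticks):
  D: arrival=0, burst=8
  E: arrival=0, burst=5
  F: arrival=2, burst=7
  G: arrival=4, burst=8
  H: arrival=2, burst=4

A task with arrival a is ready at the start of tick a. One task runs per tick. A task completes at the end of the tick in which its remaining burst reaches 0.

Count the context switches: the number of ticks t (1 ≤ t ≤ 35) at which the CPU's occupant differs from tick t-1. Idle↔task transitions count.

context switches = 13

t=0: L0/L1/L2 = DE/-/- → run D
t=1: L0/L1/L2 = DE/-/- → run D
t=2: L0/L1/L2 = EFH/D/- → run E
t=3: L0/L1/L2 = EFH/D/- → run E
t=4: L0/L1/L2 = FHG/DE/- → run F
t=5: L0/L1/L2 = FHG/DE/- → run F
t=6: L0/L1/L2 = HG/DEF/- → run H
t=7: L0/L1/L2 = HG/DEF/- → run H
t=8: L0/L1/L2 = G/DEFH/- → run G
t=9: L0/L1/L2 = G/DEFH/- → run G
t=10: L0/L1/L2 = -/DEFHG/- → run D
t=11: L0/L1/L2 = -/DEFHG/- → run D
t=12: L0/L1/L2 = -/DEFHG/- → run D
t=13: L0/L1/L2 = -/DEFHG/- → run D
t=14: L0/L1/L2 = -/EFHG/D → run E
t=15: L0/L1/L2 = -/EFHG/D → run E
t=16: L0/L1/L2 = -/EFHG/D → run E
t=17: L0/L1/L2 = -/FHG/D → run F
t=18: L0/L1/L2 = -/FHG/D → run F
t=19: L0/L1/L2 = -/FHG/D → run F
t=20: L0/L1/L2 = -/FHG/D → run F
t=21: L0/L1/L2 = -/HG/DF → run H
t=22: L0/L1/L2 = -/HG/DF → run H
t=23: L0/L1/L2 = -/G/DF → run G
t=24: L0/L1/L2 = -/G/DF → run G
t=25: L0/L1/L2 = -/G/DF → run G
t=26: L0/L1/L2 = -/G/DF → run G
t=27: L0/L1/L2 = -/-/DFG → run D
t=28: L0/L1/L2 = -/-/DFG → run D
t=29: L0/L1/L2 = -/-/FG → run F
t=30: L0/L1/L2 = -/-/G → run G
t=31: L0/L1/L2 = -/-/G → run G
t=32: (idle)
t=33: (idle)
t=34: (idle)
t=35: (idle)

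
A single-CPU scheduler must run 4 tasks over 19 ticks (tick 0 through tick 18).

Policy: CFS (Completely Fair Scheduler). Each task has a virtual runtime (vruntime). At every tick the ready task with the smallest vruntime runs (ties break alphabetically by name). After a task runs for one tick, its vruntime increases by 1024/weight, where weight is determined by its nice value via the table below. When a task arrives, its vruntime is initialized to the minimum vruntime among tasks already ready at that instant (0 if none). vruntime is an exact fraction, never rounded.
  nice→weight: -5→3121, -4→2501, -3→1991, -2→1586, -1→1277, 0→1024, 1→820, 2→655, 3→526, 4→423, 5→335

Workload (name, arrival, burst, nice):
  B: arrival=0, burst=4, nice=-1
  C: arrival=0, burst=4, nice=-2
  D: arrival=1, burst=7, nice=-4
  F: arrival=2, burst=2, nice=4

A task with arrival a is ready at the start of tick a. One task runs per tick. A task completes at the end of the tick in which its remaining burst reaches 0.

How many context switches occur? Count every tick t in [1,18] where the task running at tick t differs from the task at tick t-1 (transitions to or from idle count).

t=0: vr[B=0 C=0] → run B
t=1: vr[B=1024/1277 C=0 D=0] → run C
t=2: vr[B=1024/1277 C=512/793 D=0 F=0] → run D
t=3: vr[B=1024/1277 C=512/793 D=1024/2501 F=0] → run F
t=4: vr[B=1024/1277 C=512/793 D=1024/2501 F=1024/423] → run D
t=5: vr[B=1024/1277 C=512/793 D=2048/2501 F=1024/423] → run C
t=6: vr[B=1024/1277 C=1024/793 D=2048/2501 F=1024/423] → run B
t=7: vr[B=2048/1277 C=1024/793 D=2048/2501 F=1024/423] → run D
t=8: vr[B=2048/1277 C=1024/793 D=3072/2501 F=1024/423] → run D
t=9: vr[B=2048/1277 C=1024/793 D=4096/2501 F=1024/423] → run C
t=10: vr[B=2048/1277 C=1536/793 D=4096/2501 F=1024/423] → run B
t=11: vr[B=3072/1277 C=1536/793 D=4096/2501 F=1024/423] → run D
t=12: vr[B=3072/1277 C=1536/793 D=5120/2501 F=1024/423] → run C
t=13: vr[B=3072/1277 D=5120/2501 F=1024/423] → run D
t=14: vr[B=3072/1277 D=6144/2501 F=1024/423] → run B
t=15: vr[D=6144/2501 F=1024/423] → run F
t=16: vr[D=6144/2501] → run D
t=17: (idle)
t=18: (idle)

context switches = 16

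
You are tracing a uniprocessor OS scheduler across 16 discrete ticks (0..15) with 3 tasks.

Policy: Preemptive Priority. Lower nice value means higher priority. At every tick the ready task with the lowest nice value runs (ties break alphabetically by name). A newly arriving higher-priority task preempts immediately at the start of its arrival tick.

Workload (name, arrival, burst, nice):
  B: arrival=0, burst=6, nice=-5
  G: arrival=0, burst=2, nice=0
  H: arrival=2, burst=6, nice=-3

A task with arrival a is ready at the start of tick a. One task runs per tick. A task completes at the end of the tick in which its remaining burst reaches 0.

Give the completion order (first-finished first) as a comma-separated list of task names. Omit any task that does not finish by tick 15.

completion order = B, H, G

t=0: ready={B,G} → run B
t=1: ready={B,G} → run B
t=2: ready={B,G,H} → run B
t=3: ready={B,G,H} → run B
t=4: ready={B,G,H} → run B
t=5: ready={B,G,H} → run B
t=6: ready={G,H} → run H
t=7: ready={G,H} → run H
t=8: ready={G,H} → run H
t=9: ready={G,H} → run H
t=10: ready={G,H} → run H
t=11: ready={G,H} → run H
t=12: ready={G} → run G
t=13: ready={G} → run G
t=14: (idle)
t=15: (idle)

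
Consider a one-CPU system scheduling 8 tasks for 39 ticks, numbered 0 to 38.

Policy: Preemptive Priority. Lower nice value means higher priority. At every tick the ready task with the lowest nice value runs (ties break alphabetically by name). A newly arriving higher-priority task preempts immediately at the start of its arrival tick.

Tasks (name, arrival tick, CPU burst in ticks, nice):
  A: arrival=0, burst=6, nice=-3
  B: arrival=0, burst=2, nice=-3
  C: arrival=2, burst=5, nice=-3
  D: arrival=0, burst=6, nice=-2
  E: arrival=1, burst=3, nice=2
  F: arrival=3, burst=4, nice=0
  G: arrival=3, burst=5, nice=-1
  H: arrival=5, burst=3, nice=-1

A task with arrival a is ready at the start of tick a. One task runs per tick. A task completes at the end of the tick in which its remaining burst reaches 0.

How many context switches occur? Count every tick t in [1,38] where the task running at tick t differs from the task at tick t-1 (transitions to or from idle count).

context switches = 8

t=0: ready={A,B,D} → run A
t=1: ready={A,B,D,E} → run A
t=2: ready={A,B,C,D,E} → run A
t=3: ready={A,B,C,D,E,F,G} → run A
t=4: ready={A,B,C,D,E,F,G} → run A
t=5: ready={A,B,C,D,E,F,G,H} → run A
t=6: ready={B,C,D,E,F,G,H} → run B
t=7: ready={B,C,D,E,F,G,H} → run B
t=8: ready={C,D,E,F,G,H} → run C
t=9: ready={C,D,E,F,G,H} → run C
t=10: ready={C,D,E,F,G,H} → run C
t=11: ready={C,D,E,F,G,H} → run C
t=12: ready={C,D,E,F,G,H} → run C
t=13: ready={D,E,F,G,H} → run D
t=14: ready={D,E,F,G,H} → run D
t=15: ready={D,E,F,G,H} → run D
t=16: ready={D,E,F,G,H} → run D
t=17: ready={D,E,F,G,H} → run D
t=18: ready={D,E,F,G,H} → run D
t=19: ready={E,F,G,H} → run G
t=20: ready={E,F,G,H} → run G
t=21: ready={E,F,G,H} → run G
t=22: ready={E,F,G,H} → run G
t=23: ready={E,F,G,H} → run G
t=24: ready={E,F,H} → run H
t=25: ready={E,F,H} → run H
t=26: ready={E,F,H} → run H
t=27: ready={E,F} → run F
t=28: ready={E,F} → run F
t=29: ready={E,F} → run F
t=30: ready={E,F} → run F
t=31: ready={E} → run E
t=32: ready={E} → run E
t=33: ready={E} → run E
t=34: (idle)
t=35: (idle)
t=36: (idle)
t=37: (idle)
t=38: (idle)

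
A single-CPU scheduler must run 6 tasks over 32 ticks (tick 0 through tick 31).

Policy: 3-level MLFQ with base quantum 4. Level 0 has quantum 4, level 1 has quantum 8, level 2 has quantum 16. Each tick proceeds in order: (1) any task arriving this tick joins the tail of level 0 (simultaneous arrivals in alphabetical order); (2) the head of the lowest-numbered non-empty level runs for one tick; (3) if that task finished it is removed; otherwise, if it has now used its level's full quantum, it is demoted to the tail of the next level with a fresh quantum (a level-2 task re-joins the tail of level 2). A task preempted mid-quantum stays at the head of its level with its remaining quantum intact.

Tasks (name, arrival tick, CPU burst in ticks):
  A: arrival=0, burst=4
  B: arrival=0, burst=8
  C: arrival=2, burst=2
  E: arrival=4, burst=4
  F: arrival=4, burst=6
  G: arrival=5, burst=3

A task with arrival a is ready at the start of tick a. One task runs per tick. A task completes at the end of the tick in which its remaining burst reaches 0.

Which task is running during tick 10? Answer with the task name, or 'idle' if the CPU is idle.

t=0: L0/L1/L2 = AB/-/- → run A
t=1: L0/L1/L2 = AB/-/- → run A
t=2: L0/L1/L2 = ABC/-/- → run A
t=3: L0/L1/L2 = ABC/-/- → run A
t=4: L0/L1/L2 = BCEF/-/- → run B
t=5: L0/L1/L2 = BCEFG/-/- → run B
t=6: L0/L1/L2 = BCEFG/-/- → run B
t=7: L0/L1/L2 = BCEFG/-/- → run B
t=8: L0/L1/L2 = CEFG/B/- → run C
t=9: L0/L1/L2 = CEFG/B/- → run C
t=10: L0/L1/L2 = EFG/B/- → run E
t=11: L0/L1/L2 = EFG/B/- → run E
t=12: L0/L1/L2 = EFG/B/- → run E
t=13: L0/L1/L2 = EFG/B/- → run E
t=14: L0/L1/L2 = FG/B/- → run F
t=15: L0/L1/L2 = FG/B/- → run F
t=16: L0/L1/L2 = FG/B/- → run F
t=17: L0/L1/L2 = FG/B/- → run F
t=18: L0/L1/L2 = G/BF/- → run G
t=19: L0/L1/L2 = G/BF/- → run G
t=20: L0/L1/L2 = G/BF/- → run G
t=21: L0/L1/L2 = -/BF/- → run B
t=22: L0/L1/L2 = -/BF/- → run B
t=23: L0/L1/L2 = -/BF/- → run B
t=24: L0/L1/L2 = -/BF/- → run B
t=25: L0/L1/L2 = -/F/- → run F
t=26: L0/L1/L2 = -/F/- → run F
t=27: (idle)
t=28: (idle)
t=29: (idle)
t=30: (idle)
t=31: (idle)

running at tick 10 = E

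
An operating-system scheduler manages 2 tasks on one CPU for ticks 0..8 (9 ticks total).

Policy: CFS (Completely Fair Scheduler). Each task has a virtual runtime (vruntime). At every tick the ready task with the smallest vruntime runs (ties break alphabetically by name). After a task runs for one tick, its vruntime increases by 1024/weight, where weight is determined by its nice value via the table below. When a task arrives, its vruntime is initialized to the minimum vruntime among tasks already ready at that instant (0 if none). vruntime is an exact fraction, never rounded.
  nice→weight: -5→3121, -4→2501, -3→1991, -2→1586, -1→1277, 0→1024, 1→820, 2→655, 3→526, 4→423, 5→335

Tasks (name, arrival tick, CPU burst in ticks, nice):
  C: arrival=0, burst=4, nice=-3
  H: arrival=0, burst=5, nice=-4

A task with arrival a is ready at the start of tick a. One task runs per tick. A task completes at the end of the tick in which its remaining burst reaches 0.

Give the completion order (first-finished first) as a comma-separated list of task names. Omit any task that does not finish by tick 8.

completion order = C, H

t=0: vr[C=0 H=0] → run C
t=1: vr[C=1024/1991 H=0] → run H
t=2: vr[C=1024/1991 H=1024/2501] → run H
t=3: vr[C=1024/1991 H=2048/2501] → run C
t=4: vr[C=2048/1991 H=2048/2501] → run H
t=5: vr[C=2048/1991 H=3072/2501] → run C
t=6: vr[C=3072/1991 H=3072/2501] → run H
t=7: vr[C=3072/1991 H=4096/2501] → run C
t=8: vr[H=4096/2501] → run H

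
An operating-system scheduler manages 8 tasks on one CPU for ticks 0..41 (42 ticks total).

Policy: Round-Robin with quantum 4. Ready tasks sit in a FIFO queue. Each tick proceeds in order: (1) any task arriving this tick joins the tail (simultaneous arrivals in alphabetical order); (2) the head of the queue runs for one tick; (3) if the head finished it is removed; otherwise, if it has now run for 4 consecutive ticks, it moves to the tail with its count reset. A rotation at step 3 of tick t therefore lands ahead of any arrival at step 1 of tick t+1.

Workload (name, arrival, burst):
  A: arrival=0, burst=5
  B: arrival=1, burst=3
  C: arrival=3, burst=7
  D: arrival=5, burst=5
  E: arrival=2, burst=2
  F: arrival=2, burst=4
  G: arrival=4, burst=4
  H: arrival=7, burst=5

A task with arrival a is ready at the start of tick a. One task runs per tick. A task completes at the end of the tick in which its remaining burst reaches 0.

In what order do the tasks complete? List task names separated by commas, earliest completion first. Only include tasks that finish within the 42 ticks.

completion order = B, E, F, A, G, C, D, H

t=0: queue=[A] q_used=0 → run A
t=1: queue=[A,B] q_used=1 → run A
t=2: queue=[A,B,E,F] q_used=2 → run A
t=3: queue=[A,B,E,F,C] q_used=3 → run A
t=4: queue=[B,E,F,C,A,G] q_used=0 → run B
t=5: queue=[B,E,F,C,A,G,D] q_used=1 → run B
t=6: queue=[B,E,F,C,A,G,D] q_used=2 → run B
t=7: queue=[E,F,C,A,G,D,H] q_used=0 → run E
t=8: queue=[E,F,C,A,G,D,H] q_used=1 → run E
t=9: queue=[F,C,A,G,D,H] q_used=0 → run F
t=10: queue=[F,C,A,G,D,H] q_used=1 → run F
t=11: queue=[F,C,A,G,D,H] q_used=2 → run F
t=12: queue=[F,C,A,G,D,H] q_used=3 → run F
t=13: queue=[C,A,G,D,H] q_used=0 → run C
t=14: queue=[C,A,G,D,H] q_used=1 → run C
t=15: queue=[C,A,G,D,H] q_used=2 → run C
t=16: queue=[C,A,G,D,H] q_used=3 → run C
t=17: queue=[A,G,D,H,C] q_used=0 → run A
t=18: queue=[G,D,H,C] q_used=0 → run G
t=19: queue=[G,D,H,C] q_used=1 → run G
t=20: queue=[G,D,H,C] q_used=2 → run G
t=21: queue=[G,D,H,C] q_used=3 → run G
t=22: queue=[D,H,C] q_used=0 → run D
t=23: queue=[D,H,C] q_used=1 → run D
t=24: queue=[D,H,C] q_used=2 → run D
t=25: queue=[D,H,C] q_used=3 → run D
t=26: queue=[H,C,D] q_used=0 → run H
t=27: queue=[H,C,D] q_used=1 → run H
t=28: queue=[H,C,D] q_used=2 → run H
t=29: queue=[H,C,D] q_used=3 → run H
t=30: queue=[C,D,H] q_used=0 → run C
t=31: queue=[C,D,H] q_used=1 → run C
t=32: queue=[C,D,H] q_used=2 → run C
t=33: queue=[D,H] q_used=0 → run D
t=34: queue=[H] q_used=0 → run H
t=35: (idle)
t=36: (idle)
t=37: (idle)
t=38: (idle)
t=39: (idle)
t=40: (idle)
t=41: (idle)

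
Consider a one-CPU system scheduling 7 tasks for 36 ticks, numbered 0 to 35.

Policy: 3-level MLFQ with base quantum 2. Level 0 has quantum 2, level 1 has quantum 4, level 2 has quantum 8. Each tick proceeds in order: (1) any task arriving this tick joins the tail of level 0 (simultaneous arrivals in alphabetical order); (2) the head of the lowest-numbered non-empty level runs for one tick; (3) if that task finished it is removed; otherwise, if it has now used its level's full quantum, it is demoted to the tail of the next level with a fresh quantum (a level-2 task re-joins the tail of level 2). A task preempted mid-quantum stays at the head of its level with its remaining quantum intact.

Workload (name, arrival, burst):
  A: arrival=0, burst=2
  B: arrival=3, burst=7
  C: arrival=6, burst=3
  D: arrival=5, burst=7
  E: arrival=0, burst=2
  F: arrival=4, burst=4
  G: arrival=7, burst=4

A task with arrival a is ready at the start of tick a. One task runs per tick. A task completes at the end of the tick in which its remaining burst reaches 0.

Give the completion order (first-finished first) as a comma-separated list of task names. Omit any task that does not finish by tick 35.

completion order = A, E, F, C, G, B, D

t=0: L0/L1/L2 = AE/-/- → run A
t=1: L0/L1/L2 = AE/-/- → run A
t=2: L0/L1/L2 = E/-/- → run E
t=3: L0/L1/L2 = EB/-/- → run E
t=4: L0/L1/L2 = BF/-/- → run B
t=5: L0/L1/L2 = BFD/-/- → run B
t=6: L0/L1/L2 = FDC/B/- → run F
t=7: L0/L1/L2 = FDCG/B/- → run F
t=8: L0/L1/L2 = DCG/BF/- → run D
t=9: L0/L1/L2 = DCG/BF/- → run D
t=10: L0/L1/L2 = CG/BFD/- → run C
t=11: L0/L1/L2 = CG/BFD/- → run C
t=12: L0/L1/L2 = G/BFDC/- → run G
t=13: L0/L1/L2 = G/BFDC/- → run G
t=14: L0/L1/L2 = -/BFDCG/- → run B
t=15: L0/L1/L2 = -/BFDCG/- → run B
t=16: L0/L1/L2 = -/BFDCG/- → run B
t=17: L0/L1/L2 = -/BFDCG/- → run B
t=18: L0/L1/L2 = -/FDCG/B → run F
t=19: L0/L1/L2 = -/FDCG/B → run F
t=20: L0/L1/L2 = -/DCG/B → run D
t=21: L0/L1/L2 = -/DCG/B → run D
t=22: L0/L1/L2 = -/DCG/B → run D
t=23: L0/L1/L2 = -/DCG/B → run D
t=24: L0/L1/L2 = -/CG/BD → run C
t=25: L0/L1/L2 = -/G/BD → run G
t=26: L0/L1/L2 = -/G/BD → run G
t=27: L0/L1/L2 = -/-/BD → run B
t=28: L0/L1/L2 = -/-/D → run D
t=29: (idle)
t=30: (idle)
t=31: (idle)
t=32: (idle)
t=33: (idle)
t=34: (idle)
t=35: (idle)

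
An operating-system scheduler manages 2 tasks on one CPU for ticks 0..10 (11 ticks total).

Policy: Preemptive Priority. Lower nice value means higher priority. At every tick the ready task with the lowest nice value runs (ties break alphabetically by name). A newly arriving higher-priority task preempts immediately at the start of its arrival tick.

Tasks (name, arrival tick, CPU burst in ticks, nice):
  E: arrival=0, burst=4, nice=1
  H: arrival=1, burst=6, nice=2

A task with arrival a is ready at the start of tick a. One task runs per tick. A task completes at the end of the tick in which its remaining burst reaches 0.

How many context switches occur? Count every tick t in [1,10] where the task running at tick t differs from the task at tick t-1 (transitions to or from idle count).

t=0: ready={E} → run E
t=1: ready={E,H} → run E
t=2: ready={E,H} → run E
t=3: ready={E,H} → run E
t=4: ready={H} → run H
t=5: ready={H} → run H
t=6: ready={H} → run H
t=7: ready={H} → run H
t=8: ready={H} → run H
t=9: ready={H} → run H
t=10: (idle)

context switches = 2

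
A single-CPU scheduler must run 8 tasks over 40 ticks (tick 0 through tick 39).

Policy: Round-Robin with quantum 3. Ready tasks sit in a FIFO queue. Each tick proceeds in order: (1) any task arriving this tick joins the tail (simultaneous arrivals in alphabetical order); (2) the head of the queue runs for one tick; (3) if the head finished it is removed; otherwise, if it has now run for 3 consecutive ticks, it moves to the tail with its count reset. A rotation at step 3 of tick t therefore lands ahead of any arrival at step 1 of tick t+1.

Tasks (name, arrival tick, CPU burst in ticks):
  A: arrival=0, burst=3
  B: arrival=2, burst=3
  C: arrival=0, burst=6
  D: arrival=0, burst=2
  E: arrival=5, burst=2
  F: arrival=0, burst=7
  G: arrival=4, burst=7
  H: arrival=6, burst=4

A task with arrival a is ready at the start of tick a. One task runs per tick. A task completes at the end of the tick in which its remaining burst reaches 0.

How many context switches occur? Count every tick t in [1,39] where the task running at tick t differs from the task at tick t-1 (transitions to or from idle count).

t=0: queue=[A,C,D,F] q_used=0 → run A
t=1: queue=[A,C,D,F] q_used=1 → run A
t=2: queue=[A,C,D,F,B] q_used=2 → run A
t=3: queue=[C,D,F,B] q_used=0 → run C
t=4: queue=[C,D,F,B,G] q_used=1 → run C
t=5: queue=[C,D,F,B,G,E] q_used=2 → run C
t=6: queue=[D,F,B,G,E,C,H] q_used=0 → run D
t=7: queue=[D,F,B,G,E,C,H] q_used=1 → run D
t=8: queue=[F,B,G,E,C,H] q_used=0 → run F
t=9: queue=[F,B,G,E,C,H] q_used=1 → run F
t=10: queue=[F,B,G,E,C,H] q_used=2 → run F
t=11: queue=[B,G,E,C,H,F] q_used=0 → run B
t=12: queue=[B,G,E,C,H,F] q_used=1 → run B
t=13: queue=[B,G,E,C,H,F] q_used=2 → run B
t=14: queue=[G,E,C,H,F] q_used=0 → run G
t=15: queue=[G,E,C,H,F] q_used=1 → run G
t=16: queue=[G,E,C,H,F] q_used=2 → run G
t=17: queue=[E,C,H,F,G] q_used=0 → run E
t=18: queue=[E,C,H,F,G] q_used=1 → run E
t=19: queue=[C,H,F,G] q_used=0 → run C
t=20: queue=[C,H,F,G] q_used=1 → run C
t=21: queue=[C,H,F,G] q_used=2 → run C
t=22: queue=[H,F,G] q_used=0 → run H
t=23: queue=[H,F,G] q_used=1 → run H
t=24: queue=[H,F,G] q_used=2 → run H
t=25: queue=[F,G,H] q_used=0 → run F
t=26: queue=[F,G,H] q_used=1 → run F
t=27: queue=[F,G,H] q_used=2 → run F
t=28: queue=[G,H,F] q_used=0 → run G
t=29: queue=[G,H,F] q_used=1 → run G
t=30: queue=[G,H,F] q_used=2 → run G
t=31: queue=[H,F,G] q_used=0 → run H
t=32: queue=[F,G] q_used=0 → run F
t=33: queue=[G] q_used=0 → run G
t=34: (idle)
t=35: (idle)
t=36: (idle)
t=37: (idle)
t=38: (idle)
t=39: (idle)

context switches = 14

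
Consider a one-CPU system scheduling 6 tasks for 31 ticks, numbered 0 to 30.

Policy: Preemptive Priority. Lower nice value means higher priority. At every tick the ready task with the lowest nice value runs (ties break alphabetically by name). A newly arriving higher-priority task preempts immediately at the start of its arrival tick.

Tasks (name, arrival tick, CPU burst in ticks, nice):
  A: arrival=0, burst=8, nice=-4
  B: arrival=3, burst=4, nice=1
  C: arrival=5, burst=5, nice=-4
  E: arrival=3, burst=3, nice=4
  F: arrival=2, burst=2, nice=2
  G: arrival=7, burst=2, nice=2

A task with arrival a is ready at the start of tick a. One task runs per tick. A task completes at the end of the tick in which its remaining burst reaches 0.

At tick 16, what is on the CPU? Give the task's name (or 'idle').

t=0: ready={A} → run A
t=1: ready={A} → run A
t=2: ready={A,F} → run A
t=3: ready={A,B,E,F} → run A
t=4: ready={A,B,E,F} → run A
t=5: ready={A,B,C,E,F} → run A
t=6: ready={A,B,C,E,F} → run A
t=7: ready={A,B,C,E,F,G} → run A
t=8: ready={B,C,E,F,G} → run C
t=9: ready={B,C,E,F,G} → run C
t=10: ready={B,C,E,F,G} → run C
t=11: ready={B,C,E,F,G} → run C
t=12: ready={B,C,E,F,G} → run C
t=13: ready={B,E,F,G} → run B
t=14: ready={B,E,F,G} → run B
t=15: ready={B,E,F,G} → run B
t=16: ready={B,E,F,G} → run B
t=17: ready={E,F,G} → run F
t=18: ready={E,F,G} → run F
t=19: ready={E,G} → run G
t=20: ready={E,G} → run G
t=21: ready={E} → run E
t=22: ready={E} → run E
t=23: ready={E} → run E
t=24: (idle)
t=25: (idle)
t=26: (idle)
t=27: (idle)
t=28: (idle)
t=29: (idle)
t=30: (idle)

running at tick 16 = B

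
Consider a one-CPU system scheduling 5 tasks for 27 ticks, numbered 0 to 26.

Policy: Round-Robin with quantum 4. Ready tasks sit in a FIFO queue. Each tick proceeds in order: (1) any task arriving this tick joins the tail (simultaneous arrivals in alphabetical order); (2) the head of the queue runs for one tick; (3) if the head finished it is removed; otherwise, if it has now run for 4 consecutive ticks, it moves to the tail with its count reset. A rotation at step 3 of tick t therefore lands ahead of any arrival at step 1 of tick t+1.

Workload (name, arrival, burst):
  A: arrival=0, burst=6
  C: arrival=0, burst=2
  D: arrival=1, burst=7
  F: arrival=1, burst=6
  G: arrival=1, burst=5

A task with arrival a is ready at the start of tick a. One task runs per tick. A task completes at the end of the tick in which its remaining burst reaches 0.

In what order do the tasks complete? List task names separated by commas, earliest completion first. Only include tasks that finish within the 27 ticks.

completion order = C, A, D, F, G

t=0: queue=[A,C] q_used=0 → run A
t=1: queue=[A,C,D,F,G] q_used=1 → run A
t=2: queue=[A,C,D,F,G] q_used=2 → run A
t=3: queue=[A,C,D,F,G] q_used=3 → run A
t=4: queue=[C,D,F,G,A] q_used=0 → run C
t=5: queue=[C,D,F,G,A] q_used=1 → run C
t=6: queue=[D,F,G,A] q_used=0 → run D
t=7: queue=[D,F,G,A] q_used=1 → run D
t=8: queue=[D,F,G,A] q_used=2 → run D
t=9: queue=[D,F,G,A] q_used=3 → run D
t=10: queue=[F,G,A,D] q_used=0 → run F
t=11: queue=[F,G,A,D] q_used=1 → run F
t=12: queue=[F,G,A,D] q_used=2 → run F
t=13: queue=[F,G,A,D] q_used=3 → run F
t=14: queue=[G,A,D,F] q_used=0 → run G
t=15: queue=[G,A,D,F] q_used=1 → run G
t=16: queue=[G,A,D,F] q_used=2 → run G
t=17: queue=[G,A,D,F] q_used=3 → run G
t=18: queue=[A,D,F,G] q_used=0 → run A
t=19: queue=[A,D,F,G] q_used=1 → run A
t=20: queue=[D,F,G] q_used=0 → run D
t=21: queue=[D,F,G] q_used=1 → run D
t=22: queue=[D,F,G] q_used=2 → run D
t=23: queue=[F,G] q_used=0 → run F
t=24: queue=[F,G] q_used=1 → run F
t=25: queue=[G] q_used=0 → run G
t=26: (idle)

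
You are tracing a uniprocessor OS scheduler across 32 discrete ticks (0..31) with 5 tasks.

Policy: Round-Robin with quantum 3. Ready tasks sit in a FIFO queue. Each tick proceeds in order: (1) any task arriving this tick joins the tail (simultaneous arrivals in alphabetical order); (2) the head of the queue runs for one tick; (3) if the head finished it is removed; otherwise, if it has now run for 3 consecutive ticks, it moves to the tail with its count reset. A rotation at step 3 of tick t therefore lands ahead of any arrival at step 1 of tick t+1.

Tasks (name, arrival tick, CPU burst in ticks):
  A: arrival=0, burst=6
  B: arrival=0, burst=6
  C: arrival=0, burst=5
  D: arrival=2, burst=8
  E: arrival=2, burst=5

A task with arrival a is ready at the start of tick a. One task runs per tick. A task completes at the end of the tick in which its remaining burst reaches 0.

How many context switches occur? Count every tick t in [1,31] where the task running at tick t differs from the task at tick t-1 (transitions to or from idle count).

context switches = 11

t=0: queue=[A,B,C] q_used=0 → run A
t=1: queue=[A,B,C] q_used=1 → run A
t=2: queue=[A,B,C,D,E] q_used=2 → run A
t=3: queue=[B,C,D,E,A] q_used=0 → run B
t=4: queue=[B,C,D,E,A] q_used=1 → run B
t=5: queue=[B,C,D,E,A] q_used=2 → run B
t=6: queue=[C,D,E,A,B] q_used=0 → run C
t=7: queue=[C,D,E,A,B] q_used=1 → run C
t=8: queue=[C,D,E,A,B] q_used=2 → run C
t=9: queue=[D,E,A,B,C] q_used=0 → run D
t=10: queue=[D,E,A,B,C] q_used=1 → run D
t=11: queue=[D,E,A,B,C] q_used=2 → run D
t=12: queue=[E,A,B,C,D] q_used=0 → run E
t=13: queue=[E,A,B,C,D] q_used=1 → run E
t=14: queue=[E,A,B,C,D] q_used=2 → run E
t=15: queue=[A,B,C,D,E] q_used=0 → run A
t=16: queue=[A,B,C,D,E] q_used=1 → run A
t=17: queue=[A,B,C,D,E] q_used=2 → run A
t=18: queue=[B,C,D,E] q_used=0 → run B
t=19: queue=[B,C,D,E] q_used=1 → run B
t=20: queue=[B,C,D,E] q_used=2 → run B
t=21: queue=[C,D,E] q_used=0 → run C
t=22: queue=[C,D,E] q_used=1 → run C
t=23: queue=[D,E] q_used=0 → run D
t=24: queue=[D,E] q_used=1 → run D
t=25: queue=[D,E] q_used=2 → run D
t=26: queue=[E,D] q_used=0 → run E
t=27: queue=[E,D] q_used=1 → run E
t=28: queue=[D] q_used=0 → run D
t=29: queue=[D] q_used=1 → run D
t=30: (idle)
t=31: (idle)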